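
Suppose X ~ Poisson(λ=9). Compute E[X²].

Using the identity E[X²] = Var(X) + (E[X])²:
E[X] = 9
Var(X) = 9
E[X²] = 9 + (9)²
= 90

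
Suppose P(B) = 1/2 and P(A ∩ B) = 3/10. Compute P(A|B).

P(A|B) = P(A ∩ B) / P(B)
= (3/10) / (1/2)
= 3/5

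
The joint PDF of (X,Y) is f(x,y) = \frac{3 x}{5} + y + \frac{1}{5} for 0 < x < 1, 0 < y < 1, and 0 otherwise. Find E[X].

E[X] = ∫_0^1 ∫_0^1 x × f(x,y) dy dx
= ∫_0^1 ∫_0^1 x × (\frac{3 x}{5} + y + \frac{1}{5}) dy dx
= \frac{11}{20}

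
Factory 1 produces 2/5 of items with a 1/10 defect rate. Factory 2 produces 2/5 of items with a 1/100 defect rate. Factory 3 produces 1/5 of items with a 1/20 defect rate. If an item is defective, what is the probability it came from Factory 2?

Using Bayes' theorem:
P(F1) = 2/5, P(D|F1) = 1/10
P(F2) = 2/5, P(D|F2) = 1/100
P(F3) = 1/5, P(D|F3) = 1/20
P(D) = P(D|F1)P(F1) + P(D|F2)P(F2) + P(D|F3)P(F3)
     = \frac{27}{500}
P(F2|D) = P(D|F2)P(F2) / P(D)
= \frac{2}{27}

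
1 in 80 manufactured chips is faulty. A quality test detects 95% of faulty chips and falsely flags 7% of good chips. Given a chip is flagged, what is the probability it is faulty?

Let D = the rare event, + = positive/flagged.
P(D) = 1/80
P(+|D) = 95/100 = 19/20
P(+|D') = 7/100
P(+) = P(+|D)P(D) + P(+|D')P(D')
     = \frac{19}{20} × \frac{1}{80} + \frac{7}{100} × \frac{79}{80}
     = \frac{81}{1000}
P(D|+) = P(+|D)P(D)/P(+) = \frac{95}{648}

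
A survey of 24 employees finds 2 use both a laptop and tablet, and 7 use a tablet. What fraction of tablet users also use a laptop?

P(A ∩ B) = 2/24 = 1/12
P(B) = 7/24
P(A|B) = P(A ∩ B) / P(B) = (1/12) / (7/24) = 2/7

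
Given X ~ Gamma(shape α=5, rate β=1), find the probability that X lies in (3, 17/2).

P(3 < X < 17/2) = ∫_{3}^{17/2} f(x) dx
where f(x) = \frac{x^{4} e^{- x}}{24}
= - \frac{140345}{384 e^{\frac{17}{2}}} + \frac{131}{8 e^{3}}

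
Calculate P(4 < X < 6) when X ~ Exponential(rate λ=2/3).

P(4 < X < 6) = ∫_{4}^{6} f(x) dx
where f(x) = \frac{2 e^{- \frac{2 x}{3}}}{3}
= - \frac{1}{e^{4}} + e^{- \frac{8}{3}}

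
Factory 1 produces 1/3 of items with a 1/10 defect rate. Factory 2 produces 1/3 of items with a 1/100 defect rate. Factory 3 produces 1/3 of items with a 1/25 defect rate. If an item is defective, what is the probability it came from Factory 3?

Using Bayes' theorem:
P(F1) = 1/3, P(D|F1) = 1/10
P(F2) = 1/3, P(D|F2) = 1/100
P(F3) = 1/3, P(D|F3) = 1/25
P(D) = P(D|F1)P(F1) + P(D|F2)P(F2) + P(D|F3)P(F3)
     = \frac{1}{20}
P(F3|D) = P(D|F3)P(F3) / P(D)
= \frac{4}{15}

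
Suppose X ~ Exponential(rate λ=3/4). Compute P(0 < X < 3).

P(0 < X < 3) = ∫_{0}^{3} f(x) dx
where f(x) = \frac{3 e^{- \frac{3 x}{4}}}{4}
= 1 - e^{- \frac{9}{4}}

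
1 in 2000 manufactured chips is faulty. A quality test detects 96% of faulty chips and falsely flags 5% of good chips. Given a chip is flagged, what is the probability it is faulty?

Let D = the rare event, + = positive/flagged.
P(D) = 1/2000
P(+|D) = 96/100 = 24/25
P(+|D') = 5/100 = 1/20
P(+) = P(+|D)P(D) + P(+|D')P(D')
     = \frac{24}{25} × \frac{1}{2000} + \frac{1}{20} × \frac{1999}{2000}
     = \frac{10091}{200000}
P(D|+) = P(+|D)P(D)/P(+) = \frac{96}{10091}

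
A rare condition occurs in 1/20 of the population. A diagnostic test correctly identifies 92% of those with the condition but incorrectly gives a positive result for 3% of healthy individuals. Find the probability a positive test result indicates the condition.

Let D = the rare event, + = positive/flagged.
P(D) = 1/20
P(+|D) = 92/100 = 23/25
P(+|D') = 3/100
P(+) = P(+|D)P(D) + P(+|D')P(D')
     = \frac{23}{25} × \frac{1}{20} + \frac{3}{100} × \frac{19}{20}
     = \frac{149}{2000}
P(D|+) = P(+|D)P(D)/P(+) = \frac{92}{149}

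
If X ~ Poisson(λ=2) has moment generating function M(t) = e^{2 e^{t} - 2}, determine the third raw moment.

To find E[X^3], compute M^(3)(0):
M^(1)(t) = 2 e^{t} e^{2 e^{t} - 2}
M^(2)(t) = 4 e^{2 t} e^{2 e^{t} - 2} + 2 e^{t} e^{2 e^{t} - 2}
M^(3)(t) = 8 e^{3 t} e^{2 e^{t} - 2} + 12 e^{2 t} e^{2 e^{t} - 2} + 2 e^{t} e^{2 e^{t} - 2}
M^(3)(0) = 22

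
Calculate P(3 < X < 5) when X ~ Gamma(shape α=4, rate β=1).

P(3 < X < 5) = ∫_{3}^{5} f(x) dx
where f(x) = \frac{x^{3} e^{- x}}{6}
= \frac{-118 + 39 e^{2}}{3 e^{5}}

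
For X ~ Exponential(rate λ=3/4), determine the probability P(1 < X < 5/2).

P(1 < X < 5/2) = ∫_{1}^{5/2} f(x) dx
where f(x) = \frac{3 e^{- \frac{3 x}{4}}}{4}
= - \frac{1}{e^{\frac{15}{8}}} + e^{- \frac{3}{4}}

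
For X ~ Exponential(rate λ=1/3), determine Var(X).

For X ~ Exponential(rate λ=1/3):
Var(X) = 9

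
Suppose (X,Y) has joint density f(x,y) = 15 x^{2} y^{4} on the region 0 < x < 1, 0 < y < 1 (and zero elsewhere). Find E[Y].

E[Y] = ∫_0^1 ∫_0^1 y × f(x,y) dx dy
= \frac{5}{6}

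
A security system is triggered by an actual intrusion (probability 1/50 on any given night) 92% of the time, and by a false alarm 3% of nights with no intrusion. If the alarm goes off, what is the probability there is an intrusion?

Let D = the rare event, + = positive/flagged.
P(D) = 1/50
P(+|D) = 92/100 = 23/25
P(+|D') = 3/100
P(+) = P(+|D)P(D) + P(+|D')P(D')
     = \frac{23}{25} × \frac{1}{50} + \frac{3}{100} × \frac{49}{50}
     = \frac{239}{5000}
P(D|+) = P(+|D)P(D)/P(+) = \frac{92}{239}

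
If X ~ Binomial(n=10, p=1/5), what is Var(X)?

For X ~ Binomial(n=10, p=1/5):
Var(X) = \frac{8}{5}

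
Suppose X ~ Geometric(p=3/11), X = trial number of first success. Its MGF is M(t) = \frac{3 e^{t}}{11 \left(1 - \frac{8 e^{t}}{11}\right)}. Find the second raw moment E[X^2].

To find E[X^2], compute M^(2)(0):
M^(1)(t) = \frac{3 e^{t}}{11 \left(1 - \frac{8 e^{t}}{11}\right)} + \frac{24 e^{2 t}}{121 \left(1 - \frac{8 e^{t}}{11}\right)^{2}}
M^(2)(t) = \frac{3 e^{t}}{11 \left(1 - \frac{8 e^{t}}{11}\right)} + \frac{72 e^{2 t}}{121 \left(1 - \frac{8 e^{t}}{11}\right)^{2}} + \frac{384 e^{3 t}}{1331 \left(1 - \frac{8 e^{t}}{11}\right)^{3}}
M^(2)(0) = \frac{209}{9}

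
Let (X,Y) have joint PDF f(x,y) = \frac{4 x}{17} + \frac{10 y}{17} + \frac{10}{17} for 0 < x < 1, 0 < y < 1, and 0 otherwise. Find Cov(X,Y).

E[XY] = ∫∫ xy × f(x,y) dx dy = \frac{29}{102}
E[X] = \frac{53}{102}
E[Y] = \frac{28}{51}
Cov(X,Y) = E[XY] - E[X]E[Y] = - \frac{5}{5202}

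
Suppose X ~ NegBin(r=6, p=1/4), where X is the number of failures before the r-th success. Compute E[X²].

Using the identity E[X²] = Var(X) + (E[X])²:
E[X] = 18
Var(X) = 72
E[X²] = 72 + (18)²
= 396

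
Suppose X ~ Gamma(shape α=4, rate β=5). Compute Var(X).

For X ~ Gamma(shape α=4, rate β=5):
Var(X) = \frac{4}{25}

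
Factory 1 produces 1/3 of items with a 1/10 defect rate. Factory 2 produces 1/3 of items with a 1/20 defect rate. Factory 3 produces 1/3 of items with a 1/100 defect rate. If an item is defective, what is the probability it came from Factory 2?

Using Bayes' theorem:
P(F1) = 1/3, P(D|F1) = 1/10
P(F2) = 1/3, P(D|F2) = 1/20
P(F3) = 1/3, P(D|F3) = 1/100
P(D) = P(D|F1)P(F1) + P(D|F2)P(F2) + P(D|F3)P(F3)
     = \frac{4}{75}
P(F2|D) = P(D|F2)P(F2) / P(D)
= \frac{5}{16}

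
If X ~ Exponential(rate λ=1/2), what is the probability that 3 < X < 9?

P(3 < X < 9) = ∫_{3}^{9} f(x) dx
where f(x) = \frac{e^{- \frac{x}{2}}}{2}
= - \frac{1 - e^{3}}{e^{\frac{9}{2}}}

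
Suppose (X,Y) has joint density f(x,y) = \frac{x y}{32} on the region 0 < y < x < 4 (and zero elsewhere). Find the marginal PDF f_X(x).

f_X(x) = ∫_0^x \frac{x y}{32} dy = \frac{x^{3}}{64}
for 0 < x < 4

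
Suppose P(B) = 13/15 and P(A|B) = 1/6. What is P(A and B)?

By definition, P(A|B) = P(A ∩ B) / P(B)
So P(A ∩ B) = P(A|B) × P(B)
= 1/6 × 13/15
= 13/90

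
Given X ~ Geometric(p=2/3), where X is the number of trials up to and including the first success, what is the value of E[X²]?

Using the identity E[X²] = Var(X) + (E[X])²:
E[X] = \frac{3}{2}
Var(X) = \frac{3}{4}
E[X²] = \frac{3}{4} + (\frac{3}{2})²
= 3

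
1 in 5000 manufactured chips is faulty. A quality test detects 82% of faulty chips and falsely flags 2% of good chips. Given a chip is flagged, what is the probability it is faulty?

Let D = the rare event, + = positive/flagged.
P(D) = 1/5000
P(+|D) = 82/100 = 41/50
P(+|D') = 2/100 = 1/50
P(+) = P(+|D)P(D) + P(+|D')P(D')
     = \frac{41}{50} × \frac{1}{5000} + \frac{1}{50} × \frac{4999}{5000}
     = \frac{63}{3125}
P(D|+) = P(+|D)P(D)/P(+) = \frac{41}{5040}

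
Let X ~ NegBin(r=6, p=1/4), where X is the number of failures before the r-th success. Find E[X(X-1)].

E[X(X-1)] = E[X² - X] = E[X²] - E[X]
E[X] = 18
E[X²] = Var(X) + (E[X])² = 72 + (18)² = 396
E[X(X-1)] = 396 - 18 = 378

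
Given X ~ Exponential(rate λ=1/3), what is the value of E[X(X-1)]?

E[X(X-1)] = E[X² - X] = E[X²] - E[X]
E[X] = 3
E[X²] = Var(X) + (E[X])² = 9 + (3)² = 18
E[X(X-1)] = 18 - 3 = 15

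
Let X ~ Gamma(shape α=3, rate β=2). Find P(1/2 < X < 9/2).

P(1/2 < X < 9/2) = ∫_{1/2}^{9/2} f(x) dx
where f(x) = 4 x^{2} e^{- 2 x}
= \frac{-101 + 5 e^{8}}{2 e^{9}}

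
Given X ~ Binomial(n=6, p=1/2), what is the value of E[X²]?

Using the identity E[X²] = Var(X) + (E[X])²:
E[X] = 3
Var(X) = \frac{3}{2}
E[X²] = \frac{3}{2} + (3)²
= \frac{21}{2}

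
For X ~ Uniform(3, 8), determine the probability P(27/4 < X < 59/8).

P(27/4 < X < 59/8) = ∫_{27/4}^{59/8} f(x) dx
where f(x) = \frac{1}{5}
= \frac{1}{8}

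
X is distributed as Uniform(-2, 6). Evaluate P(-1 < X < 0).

P(-1 < X < 0) = ∫_{-1}^{0} f(x) dx
where f(x) = \frac{1}{8}
= \frac{1}{8}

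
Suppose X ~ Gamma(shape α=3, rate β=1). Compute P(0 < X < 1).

P(0 < X < 1) = ∫_{0}^{1} f(x) dx
where f(x) = \frac{x^{2} e^{- x}}{2}
= 1 - \frac{5}{2 e}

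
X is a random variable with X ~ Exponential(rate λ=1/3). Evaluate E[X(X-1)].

E[X(X-1)] = E[X² - X] = E[X²] - E[X]
E[X] = 3
E[X²] = Var(X) + (E[X])² = 9 + (3)² = 18
E[X(X-1)] = 18 - 3 = 15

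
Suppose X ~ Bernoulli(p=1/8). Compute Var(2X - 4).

For X ~ Bernoulli(p=1/8):
Var(X) = \frac{7}{64}
Var(2X - 4) = (2)² × Var(X) = 4 × \frac{7}{64} = \frac{7}{16}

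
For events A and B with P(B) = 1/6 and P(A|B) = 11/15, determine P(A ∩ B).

By definition, P(A|B) = P(A ∩ B) / P(B)
So P(A ∩ B) = P(A|B) × P(B)
= 11/15 × 1/6
= 11/90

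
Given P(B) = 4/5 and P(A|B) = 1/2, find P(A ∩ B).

By definition, P(A|B) = P(A ∩ B) / P(B)
So P(A ∩ B) = P(A|B) × P(B)
= 1/2 × 4/5
= 2/5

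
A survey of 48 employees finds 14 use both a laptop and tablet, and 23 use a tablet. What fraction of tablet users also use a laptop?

P(A ∩ B) = 14/48 = 7/24
P(B) = 23/48
P(A|B) = P(A ∩ B) / P(B) = (7/24) / (23/48) = 14/23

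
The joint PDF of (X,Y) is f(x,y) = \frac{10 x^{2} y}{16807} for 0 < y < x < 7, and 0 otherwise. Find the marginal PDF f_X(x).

f_X(x) = ∫_0^x \frac{10 x^{2} y}{16807} dy = \frac{5 x^{4}}{16807}
for 0 < x < 7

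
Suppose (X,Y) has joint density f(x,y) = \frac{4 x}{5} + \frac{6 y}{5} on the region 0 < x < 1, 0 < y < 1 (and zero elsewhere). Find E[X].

E[X] = ∫_0^1 ∫_0^1 x × f(x,y) dy dx
= ∫_0^1 ∫_0^1 x × (\frac{4 x}{5} + \frac{6 y}{5}) dy dx
= \frac{17}{30}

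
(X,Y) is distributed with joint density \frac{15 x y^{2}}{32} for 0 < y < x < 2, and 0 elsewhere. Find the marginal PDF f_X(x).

f_X(x) = ∫_0^x \frac{15 x y^{2}}{32} dy = \frac{5 x^{4}}{32}
for 0 < x < 2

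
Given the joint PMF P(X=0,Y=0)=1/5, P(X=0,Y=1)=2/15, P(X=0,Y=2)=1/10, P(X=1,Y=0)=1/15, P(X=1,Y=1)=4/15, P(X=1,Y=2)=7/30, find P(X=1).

P(X=1) = P(X=1,Y=0) + P(X=1,Y=1) + P(X=1,Y=2)
= 1/15 + 4/15 + 7/30
= 17/30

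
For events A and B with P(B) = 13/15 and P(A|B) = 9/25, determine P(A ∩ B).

By definition, P(A|B) = P(A ∩ B) / P(B)
So P(A ∩ B) = P(A|B) × P(B)
= 9/25 × 13/15
= 39/125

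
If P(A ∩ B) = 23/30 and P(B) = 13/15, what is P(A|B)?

P(A|B) = P(A ∩ B) / P(B)
= (23/30) / (13/15)
= 23/26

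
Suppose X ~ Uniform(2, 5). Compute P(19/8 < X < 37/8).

P(19/8 < X < 37/8) = ∫_{19/8}^{37/8} f(x) dx
where f(x) = \frac{1}{3}
= \frac{3}{4}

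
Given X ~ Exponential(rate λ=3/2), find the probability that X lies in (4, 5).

P(4 < X < 5) = ∫_{4}^{5} f(x) dx
where f(x) = \frac{3 e^{- \frac{3 x}{2}}}{2}
= - \frac{1}{e^{\frac{15}{2}}} + e^{-6}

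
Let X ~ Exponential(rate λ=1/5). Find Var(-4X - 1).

For X ~ Exponential(rate λ=1/5):
Var(X) = 25
Var(-4X - 1) = (-4)² × Var(X) = 16 × 25 = 400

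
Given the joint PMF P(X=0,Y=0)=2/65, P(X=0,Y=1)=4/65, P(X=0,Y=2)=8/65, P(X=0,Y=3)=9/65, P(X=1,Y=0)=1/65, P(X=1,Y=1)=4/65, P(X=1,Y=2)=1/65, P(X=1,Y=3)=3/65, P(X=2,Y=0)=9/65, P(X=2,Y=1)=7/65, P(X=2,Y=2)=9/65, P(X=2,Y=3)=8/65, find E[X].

First find marginal of X:
P(X=0) = 23/65
P(X=1) = 9/65
P(X=2) = 33/65
E[X] = 0 × 23/65 + 1 × 9/65 + 2 × 33/65 = 15/13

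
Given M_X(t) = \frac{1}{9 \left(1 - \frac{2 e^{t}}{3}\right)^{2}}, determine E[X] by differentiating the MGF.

To find E[X], compute M^(1)(0):
M^(1)(t) = \frac{4 e^{t}}{27 \left(1 - \frac{2 e^{t}}{3}\right)^{3}}
M^(1)(0) = 4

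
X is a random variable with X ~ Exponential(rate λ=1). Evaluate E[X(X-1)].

E[X(X-1)] = E[X² - X] = E[X²] - E[X]
E[X] = 1
E[X²] = Var(X) + (E[X])² = 1 + (1)² = 2
E[X(X-1)] = 2 - 1 = 1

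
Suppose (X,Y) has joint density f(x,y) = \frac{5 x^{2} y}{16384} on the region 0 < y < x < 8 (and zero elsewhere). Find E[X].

f_X(x) = ∫_0^x \frac{5 x^{2} y}{16384} dy = \frac{5 x^{4}}{32768}
E[X] = ∫_0^8 x × (\frac{5 x^{4}}{32768}) dx = \frac{20}{3}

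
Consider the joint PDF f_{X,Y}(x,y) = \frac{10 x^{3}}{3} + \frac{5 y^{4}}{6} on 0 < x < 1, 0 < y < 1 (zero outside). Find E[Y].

E[Y] = ∫_0^1 ∫_0^1 y × f(x,y) dx dy
= \frac{5}{9}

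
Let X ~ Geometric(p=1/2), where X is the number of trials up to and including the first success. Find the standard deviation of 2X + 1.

For X ~ Geometric(p=1/2), where X is the number of trials up to and including the first success:
Var(X) = 2
SD(X) = √(Var(X)) = √(2) = \sqrt{2}
SD(2X + 1) = |2| × SD(X) = 2 × \sqrt{2} = 2 \sqrt{2}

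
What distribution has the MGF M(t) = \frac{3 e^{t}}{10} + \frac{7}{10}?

The MGF M(t) = \frac{3 e^{t}}{10} + \frac{7}{10} is the standard form for the Bernoulli distribution.
Comparing with the known MGF formula identifies: Bernoulli(p=3/10)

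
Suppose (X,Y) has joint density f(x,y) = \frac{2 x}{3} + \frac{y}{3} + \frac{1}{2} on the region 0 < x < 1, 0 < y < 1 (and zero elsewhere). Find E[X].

E[X] = ∫_0^1 ∫_0^1 x × f(x,y) dy dx
= ∫_0^1 ∫_0^1 x × (\frac{2 x}{3} + \frac{y}{3} + \frac{1}{2}) dy dx
= \frac{5}{9}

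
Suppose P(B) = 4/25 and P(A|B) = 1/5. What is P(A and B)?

By definition, P(A|B) = P(A ∩ B) / P(B)
So P(A ∩ B) = P(A|B) × P(B)
= 1/5 × 4/25
= 4/125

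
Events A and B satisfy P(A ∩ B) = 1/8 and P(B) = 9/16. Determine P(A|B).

P(A|B) = P(A ∩ B) / P(B)
= (1/8) / (9/16)
= 2/9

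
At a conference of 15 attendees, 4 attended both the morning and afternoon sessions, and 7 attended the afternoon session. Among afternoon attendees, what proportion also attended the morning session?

P(A ∩ B) = 4/15
P(B) = 7/15
P(A|B) = P(A ∩ B) / P(B) = (4/15) / (7/15) = 4/7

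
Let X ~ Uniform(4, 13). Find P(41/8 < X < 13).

P(41/8 < X < 13) = ∫_{41/8}^{13} f(x) dx
where f(x) = \frac{1}{9}
= \frac{7}{8}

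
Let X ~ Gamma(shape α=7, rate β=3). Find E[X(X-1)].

E[X(X-1)] = E[X² - X] = E[X²] - E[X]
E[X] = \frac{7}{3}
E[X²] = Var(X) + (E[X])² = \frac{7}{9} + (\frac{7}{3})² = \frac{56}{9}
E[X(X-1)] = \frac{56}{9} - \frac{7}{3} = \frac{35}{9}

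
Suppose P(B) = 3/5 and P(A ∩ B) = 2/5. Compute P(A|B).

P(A|B) = P(A ∩ B) / P(B)
= (2/5) / (3/5)
= 2/3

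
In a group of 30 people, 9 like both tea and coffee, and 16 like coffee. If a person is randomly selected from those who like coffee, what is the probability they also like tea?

P(A ∩ B) = 9/30 = 3/10
P(B) = 16/30 = 8/15
P(A|B) = P(A ∩ B) / P(B) = (3/10) / (8/15) = 9/16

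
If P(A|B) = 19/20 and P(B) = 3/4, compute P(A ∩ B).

By definition, P(A|B) = P(A ∩ B) / P(B)
So P(A ∩ B) = P(A|B) × P(B)
= 19/20 × 3/4
= 57/80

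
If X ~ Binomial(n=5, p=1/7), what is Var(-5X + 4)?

For X ~ Binomial(n=5, p=1/7):
Var(X) = \frac{30}{49}
Var(-5X + 4) = (-5)² × Var(X) = 25 × \frac{30}{49} = \frac{750}{49}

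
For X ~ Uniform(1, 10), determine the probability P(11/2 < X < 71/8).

P(11/2 < X < 71/8) = ∫_{11/2}^{71/8} f(x) dx
where f(x) = \frac{1}{9}
= \frac{3}{8}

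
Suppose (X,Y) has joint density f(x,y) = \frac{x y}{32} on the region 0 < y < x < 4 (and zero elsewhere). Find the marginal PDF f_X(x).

f_X(x) = ∫_0^x \frac{x y}{32} dy = \frac{x^{3}}{64}
for 0 < x < 4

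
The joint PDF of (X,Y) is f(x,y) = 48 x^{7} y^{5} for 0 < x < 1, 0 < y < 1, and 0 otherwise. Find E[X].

E[X] = ∫_0^1 ∫_0^1 x × f(x,y) dy dx
= ∫_0^1 ∫_0^1 x × (48 x^{7} y^{5}) dy dx
= \frac{8}{9}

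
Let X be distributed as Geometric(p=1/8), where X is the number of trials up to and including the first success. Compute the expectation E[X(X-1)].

E[X(X-1)] = E[X² - X] = E[X²] - E[X]
E[X] = 8
E[X²] = Var(X) + (E[X])² = 56 + (8)² = 120
E[X(X-1)] = 120 - 8 = 112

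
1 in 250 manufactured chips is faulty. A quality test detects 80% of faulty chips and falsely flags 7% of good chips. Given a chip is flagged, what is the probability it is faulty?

Let D = the rare event, + = positive/flagged.
P(D) = 1/250
P(+|D) = 80/100 = 4/5
P(+|D') = 7/100
P(+) = P(+|D)P(D) + P(+|D')P(D')
     = \frac{4}{5} × \frac{1}{250} + \frac{7}{100} × \frac{249}{250}
     = \frac{1823}{25000}
P(D|+) = P(+|D)P(D)/P(+) = \frac{80}{1823}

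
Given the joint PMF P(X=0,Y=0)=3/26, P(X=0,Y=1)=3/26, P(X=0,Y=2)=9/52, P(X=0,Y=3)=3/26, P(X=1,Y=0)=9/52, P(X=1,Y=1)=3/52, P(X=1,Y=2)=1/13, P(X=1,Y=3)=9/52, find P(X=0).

P(X=0) = P(X=0,Y=0) + P(X=0,Y=1) + P(X=0,Y=2) + P(X=0,Y=3)
= 3/26 + 3/26 + 9/52 + 3/26
= 27/52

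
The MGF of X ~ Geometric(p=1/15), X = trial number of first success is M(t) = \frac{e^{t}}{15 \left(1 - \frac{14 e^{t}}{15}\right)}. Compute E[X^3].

To find E[X^3], compute M^(3)(0):
M^(1)(t) = \frac{e^{t}}{15 \left(1 - \frac{14 e^{t}}{15}\right)} + \frac{14 e^{2 t}}{225 \left(1 - \frac{14 e^{t}}{15}\right)^{2}}
M^(2)(t) = \frac{e^{t}}{15 \left(1 - \frac{14 e^{t}}{15}\right)} + \frac{14 e^{2 t}}{75 \left(1 - \frac{14 e^{t}}{15}\right)^{2}} + \frac{392 e^{3 t}}{3375 \left(1 - \frac{14 e^{t}}{15}\right)^{3}}
M^(3)(t) = \frac{e^{t}}{15 \left(1 - \frac{14 e^{t}}{15}\right)} + \frac{98 e^{2 t}}{225 \left(1 - \frac{14 e^{t}}{15}\right)^{2}} + \frac{784 e^{3 t}}{1125 \left(1 - \frac{14 e^{t}}{15}\right)^{3}} + \frac{5488 e^{4 t}}{16875 \left(1 - \frac{14 e^{t}}{15}\right)^{4}}
M^(3)(0) = 18915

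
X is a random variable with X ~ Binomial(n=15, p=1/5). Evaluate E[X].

For X ~ Binomial(n=15, p=1/5), the expected value is:
E[X] = 3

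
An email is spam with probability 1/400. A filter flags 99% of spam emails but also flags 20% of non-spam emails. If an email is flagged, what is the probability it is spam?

Let D = the rare event, + = positive/flagged.
P(D) = 1/400
P(+|D) = 99/100
P(+|D') = 20/100 = 1/5
P(+) = P(+|D)P(D) + P(+|D')P(D')
     = \frac{99}{100} × \frac{1}{400} + \frac{1}{5} × \frac{399}{400}
     = \frac{8079}{40000}
P(D|+) = P(+|D)P(D)/P(+) = \frac{33}{2693}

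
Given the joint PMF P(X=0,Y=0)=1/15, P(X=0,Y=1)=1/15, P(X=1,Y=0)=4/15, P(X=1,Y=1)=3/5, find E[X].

First find marginal of X:
P(X=0) = 2/15
P(X=1) = 13/15
E[X] = 0 × 2/15 + 1 × 13/15 = 13/15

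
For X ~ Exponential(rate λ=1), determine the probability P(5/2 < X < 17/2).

P(5/2 < X < 17/2) = ∫_{5/2}^{17/2} f(x) dx
where f(x) = e^{- x}
= - \frac{1 - e^{6}}{e^{\frac{17}{2}}}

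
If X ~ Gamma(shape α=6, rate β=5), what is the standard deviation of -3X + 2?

For X ~ Gamma(shape α=6, rate β=5):
Var(X) = \frac{6}{25}
SD(X) = √(Var(X)) = √(\frac{6}{25}) = \frac{\sqrt{6}}{5}
SD(-3X + 2) = |-3| × SD(X) = 3 × \frac{\sqrt{6}}{5} = \frac{3 \sqrt{6}}{5}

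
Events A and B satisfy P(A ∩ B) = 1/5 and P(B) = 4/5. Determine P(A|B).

P(A|B) = P(A ∩ B) / P(B)
= (1/5) / (4/5)
= 1/4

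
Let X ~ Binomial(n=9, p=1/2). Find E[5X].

For X ~ Binomial(n=9, p=1/2):
E[X] = \frac{9}{2}
E[5X] = 5 × E[X] + 0 = \frac{45}{2}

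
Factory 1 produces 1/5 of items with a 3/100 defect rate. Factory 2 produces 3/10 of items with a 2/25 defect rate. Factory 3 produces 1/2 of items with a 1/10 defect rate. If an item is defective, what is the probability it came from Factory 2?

Using Bayes' theorem:
P(F1) = 1/5, P(D|F1) = 3/100
P(F2) = 3/10, P(D|F2) = 2/25
P(F3) = 1/2, P(D|F3) = 1/10
P(D) = P(D|F1)P(F1) + P(D|F2)P(F2) + P(D|F3)P(F3)
     = \frac{2}{25}
P(F2|D) = P(D|F2)P(F2) / P(D)
= \frac{3}{10}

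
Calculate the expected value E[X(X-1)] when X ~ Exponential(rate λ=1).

E[X(X-1)] = E[X² - X] = E[X²] - E[X]
E[X] = 1
E[X²] = Var(X) + (E[X])² = 1 + (1)² = 2
E[X(X-1)] = 2 - 1 = 1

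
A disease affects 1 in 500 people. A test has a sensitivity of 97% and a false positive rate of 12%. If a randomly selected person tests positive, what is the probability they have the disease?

Let D = the rare event, + = positive/flagged.
P(D) = 1/500
P(+|D) = 97/100
P(+|D') = 12/100 = 3/25
P(+) = P(+|D)P(D) + P(+|D')P(D')
     = \frac{97}{100} × \frac{1}{500} + \frac{3}{25} × \frac{499}{500}
     = \frac{1217}{10000}
P(D|+) = P(+|D)P(D)/P(+) = \frac{97}{6085}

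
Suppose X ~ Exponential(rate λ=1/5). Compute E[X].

For X ~ Exponential(rate λ=1/5), the expected value is:
E[X] = 5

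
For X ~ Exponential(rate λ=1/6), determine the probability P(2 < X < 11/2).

P(2 < X < 11/2) = ∫_{2}^{11/2} f(x) dx
where f(x) = \frac{e^{- \frac{x}{6}}}{6}
= - \frac{1}{e^{\frac{11}{12}}} + e^{- \frac{1}{3}}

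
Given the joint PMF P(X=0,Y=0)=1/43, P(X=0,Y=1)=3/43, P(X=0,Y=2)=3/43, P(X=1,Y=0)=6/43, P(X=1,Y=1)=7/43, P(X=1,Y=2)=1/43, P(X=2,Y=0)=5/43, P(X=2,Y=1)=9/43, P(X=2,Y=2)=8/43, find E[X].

First find marginal of X:
P(X=0) = 7/43
P(X=1) = 14/43
P(X=2) = 22/43
E[X] = 0 × 7/43 + 1 × 14/43 + 2 × 22/43 = 58/43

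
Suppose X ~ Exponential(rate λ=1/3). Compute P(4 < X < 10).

P(4 < X < 10) = ∫_{4}^{10} f(x) dx
where f(x) = \frac{e^{- \frac{x}{3}}}{3}
= - \frac{1 - e^{2}}{e^{\frac{10}{3}}}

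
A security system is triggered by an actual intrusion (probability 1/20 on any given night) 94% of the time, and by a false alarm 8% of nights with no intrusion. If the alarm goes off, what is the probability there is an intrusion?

Let D = the rare event, + = positive/flagged.
P(D) = 1/20
P(+|D) = 94/100 = 47/50
P(+|D') = 8/100 = 2/25
P(+) = P(+|D)P(D) + P(+|D')P(D')
     = \frac{47}{50} × \frac{1}{20} + \frac{2}{25} × \frac{19}{20}
     = \frac{123}{1000}
P(D|+) = P(+|D)P(D)/P(+) = \frac{47}{123}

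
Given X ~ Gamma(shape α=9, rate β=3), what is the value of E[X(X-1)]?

E[X(X-1)] = E[X² - X] = E[X²] - E[X]
E[X] = 3
E[X²] = Var(X) + (E[X])² = 1 + (3)² = 10
E[X(X-1)] = 10 - 3 = 7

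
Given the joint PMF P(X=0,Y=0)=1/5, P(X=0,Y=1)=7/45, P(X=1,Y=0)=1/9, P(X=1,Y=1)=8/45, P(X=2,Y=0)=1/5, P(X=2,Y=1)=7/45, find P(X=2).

P(X=2) = P(X=2,Y=0) + P(X=2,Y=1)
= 1/5 + 7/45
= 16/45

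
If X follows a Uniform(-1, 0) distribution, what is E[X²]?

Using the identity E[X²] = Var(X) + (E[X])²:
E[X] = - \frac{1}{2}
Var(X) = \frac{1}{12}
E[X²] = \frac{1}{12} + (- \frac{1}{2})²
= \frac{1}{3}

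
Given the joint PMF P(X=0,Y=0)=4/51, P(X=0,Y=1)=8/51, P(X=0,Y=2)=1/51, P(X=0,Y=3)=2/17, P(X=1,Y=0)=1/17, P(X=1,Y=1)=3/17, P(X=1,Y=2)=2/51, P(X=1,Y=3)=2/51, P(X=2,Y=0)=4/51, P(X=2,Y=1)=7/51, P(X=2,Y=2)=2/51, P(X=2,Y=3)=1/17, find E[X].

First find marginal of X:
P(X=0) = 19/51
P(X=1) = 16/51
P(X=2) = 16/51
E[X] = 0 × 19/51 + 1 × 16/51 + 2 × 16/51 = 16/17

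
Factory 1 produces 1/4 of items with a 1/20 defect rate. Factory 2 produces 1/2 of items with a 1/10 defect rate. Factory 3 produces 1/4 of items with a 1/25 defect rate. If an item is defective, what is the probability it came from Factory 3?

Using Bayes' theorem:
P(F1) = 1/4, P(D|F1) = 1/20
P(F2) = 1/2, P(D|F2) = 1/10
P(F3) = 1/4, P(D|F3) = 1/25
P(D) = P(D|F1)P(F1) + P(D|F2)P(F2) + P(D|F3)P(F3)
     = \frac{29}{400}
P(F3|D) = P(D|F3)P(F3) / P(D)
= \frac{4}{29}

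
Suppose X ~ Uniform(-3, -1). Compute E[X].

For X ~ Uniform(-3, -1), the expected value is:
E[X] = -2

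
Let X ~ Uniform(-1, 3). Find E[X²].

Using the identity E[X²] = Var(X) + (E[X])²:
E[X] = 1
Var(X) = \frac{4}{3}
E[X²] = \frac{4}{3} + (1)²
= \frac{7}{3}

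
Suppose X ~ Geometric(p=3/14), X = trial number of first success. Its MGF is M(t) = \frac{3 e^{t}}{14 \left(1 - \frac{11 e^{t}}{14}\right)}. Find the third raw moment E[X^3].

To find E[X^3], compute M^(3)(0):
M^(1)(t) = \frac{3 e^{t}}{14 \left(1 - \frac{11 e^{t}}{14}\right)} + \frac{33 e^{2 t}}{196 \left(1 - \frac{11 e^{t}}{14}\right)^{2}}
M^(2)(t) = \frac{3 e^{t}}{14 \left(1 - \frac{11 e^{t}}{14}\right)} + \frac{99 e^{2 t}}{196 \left(1 - \frac{11 e^{t}}{14}\right)^{2}} + \frac{363 e^{3 t}}{1372 \left(1 - \frac{11 e^{t}}{14}\right)^{3}}
M^(3)(t) = \frac{3 e^{t}}{14 \left(1 - \frac{11 e^{t}}{14}\right)} + \frac{33 e^{2 t}}{28 \left(1 - \frac{11 e^{t}}{14}\right)^{2}} + \frac{1089 e^{3 t}}{686 \left(1 - \frac{11 e^{t}}{14}\right)^{3}} + \frac{11979 e^{4 t}}{19208 \left(1 - \frac{11 e^{t}}{14}\right)^{4}}
M^(3)(0) = \frac{4354}{9}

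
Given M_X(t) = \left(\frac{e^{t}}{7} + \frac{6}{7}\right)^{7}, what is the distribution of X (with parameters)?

The MGF M(t) = \left(\frac{e^{t}}{7} + \frac{6}{7}\right)^{7} is the standard form for the Binomial distribution.
Comparing with the known MGF formula identifies: Binomial(n=7, p=1/7)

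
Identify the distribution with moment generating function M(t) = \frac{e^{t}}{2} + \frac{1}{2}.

The MGF M(t) = \frac{e^{t}}{2} + \frac{1}{2} is the standard form for the Bernoulli distribution.
Comparing with the known MGF formula identifies: Bernoulli(p=1/2)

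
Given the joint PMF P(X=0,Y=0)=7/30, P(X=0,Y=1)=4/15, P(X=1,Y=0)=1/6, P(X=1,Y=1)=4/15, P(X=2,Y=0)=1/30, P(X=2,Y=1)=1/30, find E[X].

First find marginal of X:
P(X=0) = 1/2
P(X=1) = 13/30
P(X=2) = 1/15
E[X] = 0 × 1/2 + 1 × 13/30 + 2 × 1/15 = 17/30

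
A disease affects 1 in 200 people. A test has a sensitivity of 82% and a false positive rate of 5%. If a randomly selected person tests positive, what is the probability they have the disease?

Let D = the rare event, + = positive/flagged.
P(D) = 1/200
P(+|D) = 82/100 = 41/50
P(+|D') = 5/100 = 1/20
P(+) = P(+|D)P(D) + P(+|D')P(D')
     = \frac{41}{50} × \frac{1}{200} + \frac{1}{20} × \frac{199}{200}
     = \frac{1077}{20000}
P(D|+) = P(+|D)P(D)/P(+) = \frac{82}{1077}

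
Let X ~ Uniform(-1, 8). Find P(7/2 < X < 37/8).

P(7/2 < X < 37/8) = ∫_{7/2}^{37/8} f(x) dx
where f(x) = \frac{1}{9}
= \frac{1}{8}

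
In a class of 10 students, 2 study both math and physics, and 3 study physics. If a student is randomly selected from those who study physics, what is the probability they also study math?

P(A ∩ B) = 2/10 = 1/5
P(B) = 3/10
P(A|B) = P(A ∩ B) / P(B) = (1/5) / (3/10) = 2/3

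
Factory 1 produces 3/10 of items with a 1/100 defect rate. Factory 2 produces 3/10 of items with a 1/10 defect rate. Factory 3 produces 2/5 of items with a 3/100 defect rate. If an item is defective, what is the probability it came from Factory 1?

Using Bayes' theorem:
P(F1) = 3/10, P(D|F1) = 1/100
P(F2) = 3/10, P(D|F2) = 1/10
P(F3) = 2/5, P(D|F3) = 3/100
P(D) = P(D|F1)P(F1) + P(D|F2)P(F2) + P(D|F3)P(F3)
     = \frac{9}{200}
P(F1|D) = P(D|F1)P(F1) / P(D)
= \frac{1}{15}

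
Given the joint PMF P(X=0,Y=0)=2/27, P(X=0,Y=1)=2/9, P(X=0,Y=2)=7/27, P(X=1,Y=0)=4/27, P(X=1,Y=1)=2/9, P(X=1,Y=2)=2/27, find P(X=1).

P(X=1) = P(X=1,Y=0) + P(X=1,Y=1) + P(X=1,Y=2)
= 4/27 + 2/9 + 2/27
= 4/9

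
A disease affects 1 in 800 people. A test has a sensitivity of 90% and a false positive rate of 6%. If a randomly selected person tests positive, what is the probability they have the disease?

Let D = the rare event, + = positive/flagged.
P(D) = 1/800
P(+|D) = 90/100 = 9/10
P(+|D') = 6/100 = 3/50
P(+) = P(+|D)P(D) + P(+|D')P(D')
     = \frac{9}{10} × \frac{1}{800} + \frac{3}{50} × \frac{799}{800}
     = \frac{1221}{20000}
P(D|+) = P(+|D)P(D)/P(+) = \frac{15}{814}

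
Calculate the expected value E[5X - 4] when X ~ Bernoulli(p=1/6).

For X ~ Bernoulli(p=1/6):
E[X] = \frac{1}{6}
E[5X - 4] = 5 × E[X] - 4 = - \frac{19}{6}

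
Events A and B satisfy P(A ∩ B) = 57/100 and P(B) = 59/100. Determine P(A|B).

P(A|B) = P(A ∩ B) / P(B)
= (57/100) / (59/100)
= 57/59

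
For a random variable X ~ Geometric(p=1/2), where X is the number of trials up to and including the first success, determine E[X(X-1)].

E[X(X-1)] = E[X² - X] = E[X²] - E[X]
E[X] = 2
E[X²] = Var(X) + (E[X])² = 2 + (2)² = 6
E[X(X-1)] = 6 - 2 = 4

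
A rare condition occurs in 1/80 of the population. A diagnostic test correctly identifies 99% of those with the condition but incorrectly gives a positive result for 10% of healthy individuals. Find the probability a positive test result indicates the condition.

Let D = the rare event, + = positive/flagged.
P(D) = 1/80
P(+|D) = 99/100
P(+|D') = 10/100 = 1/10
P(+) = P(+|D)P(D) + P(+|D')P(D')
     = \frac{99}{100} × \frac{1}{80} + \frac{1}{10} × \frac{79}{80}
     = \frac{889}{8000}
P(D|+) = P(+|D)P(D)/P(+) = \frac{99}{889}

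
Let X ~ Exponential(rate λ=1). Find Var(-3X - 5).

For X ~ Exponential(rate λ=1):
Var(X) = 1
Var(-3X - 5) = (-3)² × Var(X) = 9 × 1 = 9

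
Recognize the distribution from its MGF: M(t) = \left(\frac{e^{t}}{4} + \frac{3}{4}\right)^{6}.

The MGF M(t) = \left(\frac{e^{t}}{4} + \frac{3}{4}\right)^{6} is the standard form for the Binomial distribution.
Comparing with the known MGF formula identifies: Binomial(n=6, p=1/4)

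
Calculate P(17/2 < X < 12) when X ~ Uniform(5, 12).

P(17/2 < X < 12) = ∫_{17/2}^{12} f(x) dx
where f(x) = \frac{1}{7}
= \frac{1}{2}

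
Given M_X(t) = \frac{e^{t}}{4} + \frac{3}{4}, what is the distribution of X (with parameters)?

The MGF M(t) = \frac{e^{t}}{4} + \frac{3}{4} is the standard form for the Bernoulli distribution.
Comparing with the known MGF formula identifies: Bernoulli(p=1/4)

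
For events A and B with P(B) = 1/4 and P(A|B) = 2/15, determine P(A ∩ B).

By definition, P(A|B) = P(A ∩ B) / P(B)
So P(A ∩ B) = P(A|B) × P(B)
= 2/15 × 1/4
= 1/30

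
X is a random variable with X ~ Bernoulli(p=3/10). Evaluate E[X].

For X ~ Bernoulli(p=3/10), the expected value is:
E[X] = \frac{3}{10}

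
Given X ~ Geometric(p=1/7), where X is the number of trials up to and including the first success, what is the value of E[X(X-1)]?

E[X(X-1)] = E[X² - X] = E[X²] - E[X]
E[X] = 7
E[X²] = Var(X) + (E[X])² = 42 + (7)² = 91
E[X(X-1)] = 91 - 7 = 84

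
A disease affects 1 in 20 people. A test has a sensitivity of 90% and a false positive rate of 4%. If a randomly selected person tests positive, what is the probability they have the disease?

Let D = the rare event, + = positive/flagged.
P(D) = 1/20
P(+|D) = 90/100 = 9/10
P(+|D') = 4/100 = 1/25
P(+) = P(+|D)P(D) + P(+|D')P(D')
     = \frac{9}{10} × \frac{1}{20} + \frac{1}{25} × \frac{19}{20}
     = \frac{83}{1000}
P(D|+) = P(+|D)P(D)/P(+) = \frac{45}{83}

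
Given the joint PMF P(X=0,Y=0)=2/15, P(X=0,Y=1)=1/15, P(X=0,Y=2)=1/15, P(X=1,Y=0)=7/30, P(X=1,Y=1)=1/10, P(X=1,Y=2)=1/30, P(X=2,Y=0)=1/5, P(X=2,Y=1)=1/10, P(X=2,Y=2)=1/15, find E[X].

First find marginal of X:
P(X=0) = 4/15
P(X=1) = 11/30
P(X=2) = 11/30
E[X] = 0 × 4/15 + 1 × 11/30 + 2 × 11/30 = 11/10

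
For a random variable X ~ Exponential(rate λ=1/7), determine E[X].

For X ~ Exponential(rate λ=1/7), the expected value is:
E[X] = 7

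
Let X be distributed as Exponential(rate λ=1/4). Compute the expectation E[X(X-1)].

E[X(X-1)] = E[X² - X] = E[X²] - E[X]
E[X] = 4
E[X²] = Var(X) + (E[X])² = 16 + (4)² = 32
E[X(X-1)] = 32 - 4 = 28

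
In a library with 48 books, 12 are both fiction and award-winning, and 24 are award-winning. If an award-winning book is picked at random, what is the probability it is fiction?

P(A ∩ B) = 12/48 = 1/4
P(B) = 24/48 = 1/2
P(A|B) = P(A ∩ B) / P(B) = (1/4) / (1/2) = 1/2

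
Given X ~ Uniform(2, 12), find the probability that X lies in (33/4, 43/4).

P(33/4 < X < 43/4) = ∫_{33/4}^{43/4} f(x) dx
where f(x) = \frac{1}{10}
= \frac{1}{4}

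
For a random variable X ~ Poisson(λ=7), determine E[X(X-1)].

E[X(X-1)] = E[X² - X] = E[X²] - E[X]
E[X] = 7
E[X²] = Var(X) + (E[X])² = 7 + (7)² = 56
E[X(X-1)] = 56 - 7 = 49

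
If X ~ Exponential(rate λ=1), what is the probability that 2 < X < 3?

P(2 < X < 3) = ∫_{2}^{3} f(x) dx
where f(x) = e^{- x}
= - \frac{1 - e}{e^{3}}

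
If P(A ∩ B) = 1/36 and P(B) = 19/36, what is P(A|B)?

P(A|B) = P(A ∩ B) / P(B)
= (1/36) / (19/36)
= 1/19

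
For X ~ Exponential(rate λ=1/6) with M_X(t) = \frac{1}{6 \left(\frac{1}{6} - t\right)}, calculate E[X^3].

To find E[X^3], compute M^(3)(0):
M^(1)(t) = \frac{1}{6 \left(\frac{1}{6} - t\right)^{2}}
M^(2)(t) = \frac{1}{3 \left(\frac{1}{6} - t\right)^{3}}
M^(3)(t) = \frac{1}{\left(\frac{1}{6} - t\right)^{4}}
M^(3)(0) = 1296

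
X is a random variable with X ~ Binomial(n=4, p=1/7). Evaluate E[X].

For X ~ Binomial(n=4, p=1/7), the expected value is:
E[X] = \frac{4}{7}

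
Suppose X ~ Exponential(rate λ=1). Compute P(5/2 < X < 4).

P(5/2 < X < 4) = ∫_{5/2}^{4} f(x) dx
where f(x) = e^{- x}
= - \frac{1}{e^{4}} + e^{- \frac{5}{2}}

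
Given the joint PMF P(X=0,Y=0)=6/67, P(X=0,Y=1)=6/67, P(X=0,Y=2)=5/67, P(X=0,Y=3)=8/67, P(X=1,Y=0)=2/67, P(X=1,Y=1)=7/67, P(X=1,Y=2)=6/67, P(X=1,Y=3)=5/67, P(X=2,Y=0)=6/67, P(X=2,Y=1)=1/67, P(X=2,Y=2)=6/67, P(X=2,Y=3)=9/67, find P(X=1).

P(X=1) = P(X=1,Y=0) + P(X=1,Y=1) + P(X=1,Y=2) + P(X=1,Y=3)
= 2/67 + 7/67 + 6/67 + 5/67
= 20/67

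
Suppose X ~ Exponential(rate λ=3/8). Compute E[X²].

Using the identity E[X²] = Var(X) + (E[X])²:
E[X] = \frac{8}{3}
Var(X) = \frac{64}{9}
E[X²] = \frac{64}{9} + (\frac{8}{3})²
= \frac{128}{9}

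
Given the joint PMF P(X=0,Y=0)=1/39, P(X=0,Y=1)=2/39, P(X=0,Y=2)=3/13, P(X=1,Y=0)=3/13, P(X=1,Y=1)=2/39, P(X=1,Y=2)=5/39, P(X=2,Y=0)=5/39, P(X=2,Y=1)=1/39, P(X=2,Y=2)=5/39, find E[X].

First find marginal of X:
P(X=0) = 4/13
P(X=1) = 16/39
P(X=2) = 11/39
E[X] = 0 × 4/13 + 1 × 16/39 + 2 × 11/39 = 38/39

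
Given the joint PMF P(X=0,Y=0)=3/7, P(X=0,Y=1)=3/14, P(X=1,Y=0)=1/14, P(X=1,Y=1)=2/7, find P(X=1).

P(X=1) = P(X=1,Y=0) + P(X=1,Y=1)
= 1/14 + 2/7
= 5/14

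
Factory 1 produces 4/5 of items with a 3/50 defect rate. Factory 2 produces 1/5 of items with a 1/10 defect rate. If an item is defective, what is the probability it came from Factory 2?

Using Bayes' theorem:
P(F1) = 4/5, P(D|F1) = 3/50
P(F2) = 1/5, P(D|F2) = 1/10
P(D) = P(D|F1)P(F1) + P(D|F2)P(F2)
     = \frac{17}{250}
P(F2|D) = P(D|F2)P(F2) / P(D)
= \frac{5}{17}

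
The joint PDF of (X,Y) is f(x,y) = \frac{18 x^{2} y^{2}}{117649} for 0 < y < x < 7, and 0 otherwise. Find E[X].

f_X(x) = ∫_0^x \frac{18 x^{2} y^{2}}{117649} dy = \frac{6 x^{5}}{117649}
E[X] = ∫_0^7 x × (\frac{6 x^{5}}{117649}) dx = 6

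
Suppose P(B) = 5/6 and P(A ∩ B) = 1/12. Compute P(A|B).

P(A|B) = P(A ∩ B) / P(B)
= (1/12) / (5/6)
= 1/10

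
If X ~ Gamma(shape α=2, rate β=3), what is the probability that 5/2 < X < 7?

P(5/2 < X < 7) = ∫_{5/2}^{7} f(x) dx
where f(x) = 9 x e^{- 3 x}
= - \frac{22}{e^{21}} + \frac{17}{2 e^{\frac{15}{2}}}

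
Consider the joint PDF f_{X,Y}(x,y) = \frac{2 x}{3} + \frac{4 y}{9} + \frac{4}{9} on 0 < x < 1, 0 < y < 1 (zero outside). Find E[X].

E[X] = ∫_0^1 ∫_0^1 x × f(x,y) dy dx
= ∫_0^1 ∫_0^1 x × (\frac{2 x}{3} + \frac{4 y}{9} + \frac{4}{9}) dy dx
= \frac{5}{9}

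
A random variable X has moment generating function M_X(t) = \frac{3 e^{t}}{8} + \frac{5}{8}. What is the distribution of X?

The MGF M(t) = \frac{3 e^{t}}{8} + \frac{5}{8} is the standard form for the Bernoulli distribution.
Comparing with the known MGF formula identifies: Bernoulli(p=3/8)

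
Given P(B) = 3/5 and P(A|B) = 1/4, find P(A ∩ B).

By definition, P(A|B) = P(A ∩ B) / P(B)
So P(A ∩ B) = P(A|B) × P(B)
= 1/4 × 3/5
= 3/20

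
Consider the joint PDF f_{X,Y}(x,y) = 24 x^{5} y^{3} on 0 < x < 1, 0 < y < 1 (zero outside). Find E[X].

E[X] = ∫_0^1 ∫_0^1 x × f(x,y) dy dx
= ∫_0^1 ∫_0^1 x × (24 x^{5} y^{3}) dy dx
= \frac{6}{7}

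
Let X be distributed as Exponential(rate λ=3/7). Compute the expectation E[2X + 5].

For X ~ Exponential(rate λ=3/7):
E[X] = \frac{7}{3}
E[2X + 5] = 2 × E[X] + 5 = \frac{29}{3}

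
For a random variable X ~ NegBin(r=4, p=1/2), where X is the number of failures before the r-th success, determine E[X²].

Using the identity E[X²] = Var(X) + (E[X])²:
E[X] = 4
Var(X) = 8
E[X²] = 8 + (4)²
= 24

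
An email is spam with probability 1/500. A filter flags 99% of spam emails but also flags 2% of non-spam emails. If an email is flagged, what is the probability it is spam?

Let D = the rare event, + = positive/flagged.
P(D) = 1/500
P(+|D) = 99/100
P(+|D') = 2/100 = 1/50
P(+) = P(+|D)P(D) + P(+|D')P(D')
     = \frac{99}{100} × \frac{1}{500} + \frac{1}{50} × \frac{499}{500}
     = \frac{1097}{50000}
P(D|+) = P(+|D)P(D)/P(+) = \frac{99}{1097}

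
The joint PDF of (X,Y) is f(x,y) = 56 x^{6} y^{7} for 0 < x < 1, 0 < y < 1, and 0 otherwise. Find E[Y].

E[Y] = ∫_0^1 ∫_0^1 y × f(x,y) dx dy
= \frac{8}{9}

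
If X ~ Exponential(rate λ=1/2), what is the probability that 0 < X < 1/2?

P(0 < X < 1/2) = ∫_{0}^{1/2} f(x) dx
where f(x) = \frac{e^{- \frac{x}{2}}}{2}
= 1 - e^{- \frac{1}{4}}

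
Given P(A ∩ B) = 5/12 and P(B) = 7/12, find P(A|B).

P(A|B) = P(A ∩ B) / P(B)
= (5/12) / (7/12)
= 5/7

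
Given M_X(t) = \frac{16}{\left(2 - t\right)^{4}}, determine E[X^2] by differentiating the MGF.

To find E[X^2], compute M^(2)(0):
M^(1)(t) = \frac{64}{\left(2 - t\right)^{5}}
M^(2)(t) = \frac{320}{\left(2 - t\right)^{6}}
M^(2)(0) = 5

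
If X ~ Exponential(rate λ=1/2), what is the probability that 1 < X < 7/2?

P(1 < X < 7/2) = ∫_{1}^{7/2} f(x) dx
where f(x) = \frac{e^{- \frac{x}{2}}}{2}
= - \frac{1}{e^{\frac{7}{4}}} + e^{- \frac{1}{2}}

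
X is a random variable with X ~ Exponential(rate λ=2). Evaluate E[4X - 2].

For X ~ Exponential(rate λ=2):
E[X] = \frac{1}{2}
E[4X - 2] = 4 × E[X] - 2 = 0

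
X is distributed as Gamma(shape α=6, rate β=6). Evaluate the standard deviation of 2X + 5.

For X ~ Gamma(shape α=6, rate β=6):
Var(X) = \frac{1}{6}
SD(X) = √(Var(X)) = √(\frac{1}{6}) = \frac{\sqrt{6}}{6}
SD(2X + 5) = |2| × SD(X) = 2 × \frac{\sqrt{6}}{6} = \frac{\sqrt{6}}{3}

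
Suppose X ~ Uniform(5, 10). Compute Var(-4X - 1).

For X ~ Uniform(5, 10):
Var(X) = \frac{25}{12}
Var(-4X - 1) = (-4)² × Var(X) = 16 × \frac{25}{12} = \frac{100}{3}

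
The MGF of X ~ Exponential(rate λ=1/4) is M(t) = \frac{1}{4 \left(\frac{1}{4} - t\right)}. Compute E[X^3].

To find E[X^3], compute M^(3)(0):
M^(1)(t) = \frac{1}{4 \left(\frac{1}{4} - t\right)^{2}}
M^(2)(t) = \frac{1}{2 \left(\frac{1}{4} - t\right)^{3}}
M^(3)(t) = \frac{3}{2 \left(\frac{1}{4} - t\right)^{4}}
M^(3)(0) = 384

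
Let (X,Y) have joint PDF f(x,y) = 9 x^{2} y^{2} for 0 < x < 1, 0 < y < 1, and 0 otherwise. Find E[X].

E[X] = ∫_0^1 ∫_0^1 x × f(x,y) dy dx
= ∫_0^1 ∫_0^1 x × (9 x^{2} y^{2}) dy dx
= \frac{3}{4}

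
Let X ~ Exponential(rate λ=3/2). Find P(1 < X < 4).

P(1 < X < 4) = ∫_{1}^{4} f(x) dx
where f(x) = \frac{3 e^{- \frac{3 x}{2}}}{2}
= - \frac{1}{e^{6}} + e^{- \frac{3}{2}}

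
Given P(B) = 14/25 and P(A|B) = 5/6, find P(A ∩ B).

By definition, P(A|B) = P(A ∩ B) / P(B)
So P(A ∩ B) = P(A|B) × P(B)
= 5/6 × 14/25
= 7/15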